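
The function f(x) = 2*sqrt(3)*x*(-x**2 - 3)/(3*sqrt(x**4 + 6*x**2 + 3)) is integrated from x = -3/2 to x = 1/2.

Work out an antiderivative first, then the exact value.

Antiderivative: F(x) = -sqrt(3)*sqrt(x**4 + 6*x**2 + 3)/3; value = -sqrt(219)/12 + sqrt(115)/4

f matches the chain-rule pattern g'(h)*h' with inner function h(x) = x**4/3 + 2*x**2 + 1; substituting u = h(x) collapses the integral.
F(x) = -sqrt(3)*sqrt(x**4 + 6*x**2 + 3)/3 is an antiderivative of f.
Check: d/dx[-sqrt(3)*sqrt(x**4 + 6*x**2 + 3)/3] = (-2*sqrt(3)*x**3 - 6*sqrt(3)*x)/(3*sqrt(x**4 + 6*x**2 + 3)), which equals f(x).
F(1/2) = -sqrt(219)/12; F(-3/2) = -sqrt(115)/4.
Integral = F(1/2) - F(-3/2) = -sqrt(219)/12 + sqrt(115)/4.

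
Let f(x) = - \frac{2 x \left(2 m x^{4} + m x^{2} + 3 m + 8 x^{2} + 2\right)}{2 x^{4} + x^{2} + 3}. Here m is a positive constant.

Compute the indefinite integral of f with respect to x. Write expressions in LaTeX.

A candidate is checked by its d/dx: the result must match f(x).
Check: d/dx[- m x^{2} - 2 \log{\left(2 x^{4} + x^{2} + 3 \right)}] = \frac{- 4 m x^{5} - 2 m x^{3} - 6 m x - 16 x^{3} - 4 x}{2 x^{4} + x^{2} + 3}, which equals f(x).

F(x) = - m x^{2} - 2 \log{\left(2 x^{4} + x^{2} + 3 \right)} + C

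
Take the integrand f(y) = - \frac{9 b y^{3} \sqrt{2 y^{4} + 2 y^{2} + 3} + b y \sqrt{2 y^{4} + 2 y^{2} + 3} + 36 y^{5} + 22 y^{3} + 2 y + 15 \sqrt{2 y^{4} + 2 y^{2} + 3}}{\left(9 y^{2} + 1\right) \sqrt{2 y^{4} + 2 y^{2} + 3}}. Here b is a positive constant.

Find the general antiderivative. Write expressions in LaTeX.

Since d/dy undoes antidifferentiation here, F'(y) = f(y) is required of F(y).
Check: d/dy[\frac{- b y^{2} - 2 \sqrt{2 y^{4} + 2 y^{2} + 3} - 10 \operatorname{atan}{\left(3 y \right)}}{2}] = \frac{- 9 b y^{3} \sqrt{2 y^{4} + 2 y^{2} + 3} - b y \sqrt{2 y^{4} + 2 y^{2} + 3} - 36 y^{5} - 22 y^{3} - 2 y - 15 \sqrt{2 y^{4} + 2 y^{2} + 3}}{9 y^{2} \sqrt{2 y^{4} + 2 y^{2} + 3} + \sqrt{2 y^{4} + 2 y^{2} + 3}}, which equals f(y).

F(y) = \frac{- b y^{2} - 2 \sqrt{2 y^{4} + 2 y^{2} + 3} - 10 \operatorname{atan}{\left(3 y \right)}}{2} + C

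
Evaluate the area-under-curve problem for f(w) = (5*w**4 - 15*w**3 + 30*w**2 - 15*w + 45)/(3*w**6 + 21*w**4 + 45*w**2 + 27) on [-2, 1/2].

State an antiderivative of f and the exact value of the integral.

Antiderivative: F(w) = 5*atan(w)/3 + 5/(2*w**2 + 6); value = 75/182 + 5*atan(1/2)/3 + 5*atan(2)/3

Whatever form F(w) takes, F'(w) = f(w) is non-negotiable.
F(w) = 5*atan(w)/3 + 5/(2*w**2 + 6) is an antiderivative of f.
Check: d/dw[5*atan(w)/3 + 5/(2*w**2 + 6)] = (5*w**4 - 15*w**3 + 30*w**2 - 15*w + 45)/(3*w**6 + 21*w**4 + 45*w**2 + 27) = f(w).
F(1/2) = 10/13 + 5*atan(1/2)/3; F(-2) = 5/14 - 5*atan(2)/3.
Integral = F(1/2) - F(-2) = 75/182 + 5*atan(1/2)/3 + 5*atan(2)/3.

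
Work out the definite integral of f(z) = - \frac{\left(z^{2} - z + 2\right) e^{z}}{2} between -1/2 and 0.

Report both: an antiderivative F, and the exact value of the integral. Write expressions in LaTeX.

Antiderivative: F(z) = \frac{\left(- z^{2} + 3 z - 5\right) e^{z}}{2}; value = - \frac{5}{2} + \frac{27}{8 e^{\frac{1}{2}}}

Recognize the product-rule pattern: f = u'v + uv' with u = - \frac{z^{2}}{2} + \frac{3 z}{2} - \frac{5}{2}, v = e^{z}, so integration by parts undoes it.
F(z) = \frac{\left(- z^{2} + 3 z - 5\right) e^{z}}{2} is an antiderivative of f.
Check: d/dz[\frac{\left(- z^{2} + 3 z - 5\right) e^{z}}{2}] = - \frac{z^{2} e^{z}}{2} + \frac{z e^{z}}{2} - e^{z}, which equals f(z).
F(0) = - \frac{5}{2}; F(-1/2) = - \frac{27}{8 e^{\frac{1}{2}}}.
Integral = F(0) - F(-1/2) = - \frac{5}{2} + \frac{27}{8 e^{\frac{1}{2}}}.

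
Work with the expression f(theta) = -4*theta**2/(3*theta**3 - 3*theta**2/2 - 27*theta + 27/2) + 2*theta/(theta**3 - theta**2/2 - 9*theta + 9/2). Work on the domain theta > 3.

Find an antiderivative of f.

An antiderivative is F(theta) = -2*(21*log(theta - 3) + 4*log(theta - 1/2) + 45*log(theta + 3))/105.

The denominator factors as 3*(theta - 3)*(theta + 3)*(2*theta - 1); partial fractions split f into directly integrable pieces: -16/(105*(2*theta - 1)) - 6/(7*(theta + 3)) - 2/(5*(theta - 3)).
Check: d/dtheta[-2*(21*log(theta - 3) + 4*log(theta - 1/2) + 45*log(theta + 3))/105] = (-8*theta**2 + 12*theta)/(6*theta**3 - 3*theta**2 - 54*theta + 27), which equals f(theta).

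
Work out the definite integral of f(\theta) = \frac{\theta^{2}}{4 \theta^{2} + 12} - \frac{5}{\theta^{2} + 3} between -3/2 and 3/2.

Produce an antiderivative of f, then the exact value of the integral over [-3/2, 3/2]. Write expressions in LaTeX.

Integrate term by term and add the pieces.
F(\theta) = \frac{\theta}{4} - \frac{23 \sqrt{3} \operatorname{atan}{\left(\frac{\sqrt{3} \theta}{3} \right)}}{12} is an antiderivative of f.
Check: d/d\theta[\frac{\theta}{4} - \frac{23 \sqrt{3} \operatorname{atan}{\left(\frac{\sqrt{3} \theta}{3} \right)}}{12}] = \frac{\theta^{2} - 20}{4 \theta^{2} + 12}, which equals f(\theta).
F(3/2) = - \frac{23 \sqrt{3} \operatorname{atan}{\left(\frac{\sqrt{3}}{2} \right)}}{12} + \frac{3}{8}; F(-3/2) = - \frac{3}{8} + \frac{23 \sqrt{3} \operatorname{atan}{\left(\frac{\sqrt{3}}{2} \right)}}{12}.
Integral = F(3/2) - F(-3/2) = - \frac{23 \sqrt{3} \operatorname{atan}{\left(\frac{\sqrt{3}}{2} \right)}}{6} + \frac{3}{4}.

Antiderivative: F(\theta) = \frac{\theta}{4} - \frac{23 \sqrt{3} \operatorname{atan}{\left(\frac{\sqrt{3} \theta}{3} \right)}}{12}; value = - \frac{23 \sqrt{3} \operatorname{atan}{\left(\frac{\sqrt{3}}{2} \right)}}{6} + \frac{3}{4}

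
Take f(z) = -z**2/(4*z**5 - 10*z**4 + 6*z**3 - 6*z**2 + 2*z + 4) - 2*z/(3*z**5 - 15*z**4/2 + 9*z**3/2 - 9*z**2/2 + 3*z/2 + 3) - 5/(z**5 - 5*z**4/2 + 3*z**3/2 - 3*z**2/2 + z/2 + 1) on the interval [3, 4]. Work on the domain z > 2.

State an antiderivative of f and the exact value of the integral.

Antiderivative: F(z) = -44*log(z - 2)/75 + 71*log(z - 1)/36 - 227*log(z + 1/2)/225 - 113*log(z**2 + 1)/600 - 391*atan(z)/300; value = -2303*log(2)/900 - 391*atan(4)/300 - 227*log(9/2)/225 - 113*log(17)/600 + 113*log(10)/600 + 227*log(7/2)/225 + 391*atan(3)/300 + 71*log(3)/36

The denominator factors as 6*(z - 2)*(z - 1)*(2*z + 1)*(z**2 + 1); partial fractions split f into directly integrable pieces: -(113*z + 391)/(300*(z**2 + 1)) - 454/(225*(2*z + 1)) + 71/(36*(z - 1)) - 44/(75*(z - 2)).
F(z) = -44*log(z - 2)/75 + 71*log(z - 1)/36 - 227*log(z + 1/2)/225 - 113*log(z**2 + 1)/600 - 391*atan(z)/300 is an antiderivative of f.
Check: d/dz[-44*log(z - 2)/75 + 71*log(z - 1)/36 - 227*log(z + 1/2)/225 - 113*log(z**2 + 1)/600 - 391*atan(z)/300] = (-3*z**2 - 8*z - 60)/(12*z**5 - 30*z**4 + 18*z**3 - 18*z**2 + 6*z + 12), which equals f(z).
F(4) = -391*atan(4)/300 - 227*log(9/2)/225 - 113*log(17)/600 - 44*log(2)/75 + 71*log(3)/36; F(3) = -391*atan(3)/300 - 227*log(7/2)/225 - 113*log(10)/600 + 71*log(2)/36.
Integral = F(4) - F(3) = -2303*log(2)/900 - 391*atan(4)/300 - 227*log(9/2)/225 - 113*log(17)/600 + 113*log(10)/600 + 227*log(7/2)/225 + 391*atan(3)/300 + 71*log(3)/36.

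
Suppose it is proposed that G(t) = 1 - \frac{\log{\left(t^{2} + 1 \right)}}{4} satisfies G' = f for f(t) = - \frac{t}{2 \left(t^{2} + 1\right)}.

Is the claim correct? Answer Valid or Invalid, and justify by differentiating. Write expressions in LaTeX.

Valid. The derivative of G reproduces f.

d/dt[G] = - \frac{t}{2 t^{2} + 2}
This equals f(t) exactly, so the claim holds.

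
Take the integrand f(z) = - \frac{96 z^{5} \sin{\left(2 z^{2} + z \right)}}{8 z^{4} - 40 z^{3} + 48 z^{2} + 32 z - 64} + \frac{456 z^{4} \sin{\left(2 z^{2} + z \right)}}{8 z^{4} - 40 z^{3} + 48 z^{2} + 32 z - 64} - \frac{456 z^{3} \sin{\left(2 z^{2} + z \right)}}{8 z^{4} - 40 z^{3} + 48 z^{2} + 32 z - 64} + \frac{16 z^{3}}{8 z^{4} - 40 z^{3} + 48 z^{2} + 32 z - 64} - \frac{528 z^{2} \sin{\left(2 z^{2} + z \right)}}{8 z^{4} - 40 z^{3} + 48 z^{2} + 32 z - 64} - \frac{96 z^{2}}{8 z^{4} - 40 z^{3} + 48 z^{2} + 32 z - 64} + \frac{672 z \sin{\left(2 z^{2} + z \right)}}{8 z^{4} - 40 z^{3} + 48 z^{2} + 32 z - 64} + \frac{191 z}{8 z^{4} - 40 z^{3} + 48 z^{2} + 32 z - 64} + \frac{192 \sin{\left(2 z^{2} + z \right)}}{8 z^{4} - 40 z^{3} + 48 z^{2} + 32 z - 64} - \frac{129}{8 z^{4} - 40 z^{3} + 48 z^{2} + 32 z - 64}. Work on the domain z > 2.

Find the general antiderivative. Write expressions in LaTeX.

Integrate term by term and add the pieces.
Check: d/dz[\frac{32 \left(z - 2\right)^{2} \log{\left(\frac{3 z}{2} + \frac{3}{2} \right)} + 48 \left(z - 2\right)^{2} \cos{\left(2 z^{2} + z \right)} + 1}{16 \left(z - 2\right)^{2}}] = \frac{- 96 z^{5} \sin{\left(2 z^{2} + z \right)} + 456 z^{4} \sin{\left(2 z^{2} + z \right)} - 456 z^{3} \sin{\left(2 z^{2} + z \right)} + 16 z^{3} - 528 z^{2} \sin{\left(2 z^{2} + z \right)} - 96 z^{2} + 672 z \sin{\left(2 z^{2} + z \right)} + 191 z + 192 \sin{\left(2 z^{2} + z \right)} - 129}{8 z^{4} - 40 z^{3} + 48 z^{2} + 32 z - 64}, which equals f(z).

F(z) = \frac{32 \left(z - 2\right)^{2} \log{\left(\frac{3 z}{2} + \frac{3}{2} \right)} + 48 \left(z - 2\right)^{2} \cos{\left(2 z^{2} + z \right)} + 1}{16 \left(z - 2\right)^{2}} + C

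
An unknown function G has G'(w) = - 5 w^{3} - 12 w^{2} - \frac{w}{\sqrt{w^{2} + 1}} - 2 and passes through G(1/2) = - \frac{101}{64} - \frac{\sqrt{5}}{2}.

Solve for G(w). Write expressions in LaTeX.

Integrate term by term and add the pieces.
A general antiderivative is - \frac{5 w^{4}}{4} - 4 w^{3} - 2 w - \sqrt{w^{2} + 1} + C.
The condition gives C = - \frac{101}{64} - \frac{\sqrt{5}}{2} - (- \frac{101}{64} - \frac{\sqrt{5}}{2}) = 0.
So G(w) = - \frac{5 w^{4}}{4} - 4 w^{3} - 2 w - \sqrt{w^{2} + 1}.
Check: d/dw[- \frac{5 w^{4}}{4} - 4 w^{3} - 2 w - \sqrt{w^{2} + 1}] = \frac{- 5 w^{3} \sqrt{w^{2} + 1} - 12 w^{2} \sqrt{w^{2} + 1} - w - 2 \sqrt{w^{2} + 1}}{\sqrt{w^{2} + 1}}, which equals G'(w).

G(w) = - \frac{5 w^{4}}{4} - 4 w^{3} - 2 w - \sqrt{w^{2} + 1}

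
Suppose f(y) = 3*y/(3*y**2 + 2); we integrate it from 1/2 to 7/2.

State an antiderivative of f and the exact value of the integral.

The substitution u = y**2/2 + 1/3 works: f is exactly (dF/du)*(du/dy) for that inner function.
F(y) = log(y**2/2 + 1/3)/2 is an antiderivative of f.
Check: d/dy[log(y**2/2 + 1/3)/2] = 3*y/(3*y**2 + 2) = f(y).
F(7/2) = log(155/24)/2; F(1/2) = log(11/24)/2.
Integral = F(7/2) - F(1/2) = -log(11/24)/2 + log(155/24)/2.

Antiderivative: F(y) = log(y**2/2 + 1/3)/2; value = -log(11/24)/2 + log(155/24)/2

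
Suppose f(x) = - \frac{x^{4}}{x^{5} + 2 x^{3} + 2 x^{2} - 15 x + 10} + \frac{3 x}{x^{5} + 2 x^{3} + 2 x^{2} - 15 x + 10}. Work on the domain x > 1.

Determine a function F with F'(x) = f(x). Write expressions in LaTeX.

The denominator factors as \left(x - 1\right)^{2} \left(x + 2\right) \left(x^{2} + 5\right); partial fractions split f into directly integrable pieces: - \frac{97 x + 85}{162 \left(x^{2} + 5\right)} - \frac{22}{81 \left(x + 2\right)} - \frac{7}{54 \left(x - 1\right)} + \frac{1}{9 \left(x - 1\right)^{2}}.
Check: d/dx[- \frac{7 \log{\left(x - 1 \right)}}{54} - \frac{22 \log{\left(x + 2 \right)}}{81} - \frac{97 \log{\left(x^{2} + 5 \right)}}{324} - \frac{17 \sqrt{5} \operatorname{atan}{\left(\frac{\sqrt{5} x}{5} \right)}}{162} - \frac{1}{9 x - 9}] = \frac{- x^{4} + 3 x}{x^{5} + 2 x^{3} + 2 x^{2} - 15 x + 10}, which equals f(x).

An antiderivative is F(x) = - \frac{7 \log{\left(x - 1 \right)}}{54} - \frac{22 \log{\left(x + 2 \right)}}{81} - \frac{97 \log{\left(x^{2} + 5 \right)}}{324} - \frac{17 \sqrt{5} \operatorname{atan}{\left(\frac{\sqrt{5} x}{5} \right)}}{162} - \frac{1}{9 x - 9}.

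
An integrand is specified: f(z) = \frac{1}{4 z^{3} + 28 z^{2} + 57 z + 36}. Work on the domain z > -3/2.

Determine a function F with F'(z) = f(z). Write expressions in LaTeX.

An antiderivative is F(z) = \frac{- 2 z \log{\left(z + \frac{3}{2} \right)} + 2 z \log{\left(z + 4 \right)} - 3 \log{\left(z + \frac{3}{2} \right)} + 3 \log{\left(z + 4 \right)} - 5}{50 z + 75}.

The denominator factors as \left(z + 4\right) \left(2 z + 3\right)^{2}; partial fractions split f into directly integrable pieces: - \frac{2}{25 \left(2 z + 3\right)} + \frac{2}{5 \left(2 z + 3\right)^{2}} + \frac{1}{25 \left(z + 4\right)}.
Check: d/dz[\frac{- 2 z \log{\left(z + \frac{3}{2} \right)} + 2 z \log{\left(z + 4 \right)} - 3 \log{\left(z + \frac{3}{2} \right)} + 3 \log{\left(z + 4 \right)} - 5}{50 z + 75}] = \frac{1}{4 z^{3} + 28 z^{2} + 57 z + 36} = f(z).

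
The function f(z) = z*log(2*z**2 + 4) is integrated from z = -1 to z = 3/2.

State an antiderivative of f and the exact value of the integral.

Antiderivative: F(z) = (z**2*log(2*z**2 + 4) - z**2 + 2*log(z**2 + 2))/2; value = -log(3) - log(6)/2 - 5/8 + log(17/4) + 9*log(17/2)/8

Recover f(z) by differentiating a candidate F(z); any mismatch rules it out.
F(z) = (z**2*log(2*z**2 + 4) - z**2 + 2*log(z**2 + 2))/2 is an antiderivative of f.
Check: d/dz[(z**2*log(2*z**2 + 4) - z**2 + 2*log(z**2 + 2))/2] = z*log(z**2 + 2) + z*log(2), which equals f(z).
F(3/2) = -9/8 + log(17/4) + 9*log(17/2)/8; F(-1) = -1/2 + log(6)/2 + log(3).
Integral = F(3/2) - F(-1) = -log(3) - log(6)/2 - 5/8 + log(17/4) + 9*log(17/2)/8.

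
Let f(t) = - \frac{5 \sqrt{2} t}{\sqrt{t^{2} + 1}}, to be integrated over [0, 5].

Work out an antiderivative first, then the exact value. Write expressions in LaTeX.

The substitution u = 2 t^{2} + 2 works: f is exactly (dF/du)*(du/dt) for that inner function.
F(t) = - 5 \sqrt{2} \sqrt{t^{2} + 1} is an antiderivative of f.
Check: d/dt[- 5 \sqrt{2} \sqrt{t^{2} + 1}] = - \frac{5 \sqrt{2} t}{\sqrt{t^{2} + 1}} = f(t).
F(5) = - 10 \sqrt{13}; F(0) = - 5 \sqrt{2}.
Integral = F(5) - F(0) = - 10 \sqrt{13} + 5 \sqrt{2}.

Antiderivative: F(t) = - 5 \sqrt{2} \sqrt{t^{2} + 1}; value = - 10 \sqrt{13} + 5 \sqrt{2}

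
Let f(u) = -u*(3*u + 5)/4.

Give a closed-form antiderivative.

An antiderivative is F(u) = -u**3/4 - 5*u**2/8.

Any candidate F(u) must reproduce f(u) exactly when differentiated.
Check: d/du[-u**3/4 - 5*u**2/8] = -3*u**2/4 - 5*u/4, which equals f(u).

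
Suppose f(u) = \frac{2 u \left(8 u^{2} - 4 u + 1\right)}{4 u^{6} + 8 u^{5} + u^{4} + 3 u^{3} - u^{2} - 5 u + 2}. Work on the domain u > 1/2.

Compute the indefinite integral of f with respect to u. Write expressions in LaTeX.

F(u) = \frac{496 \left(2 u - 1\right) \log{\left(u - \frac{1}{2} \right)} - 3250 \left(2 u - 1\right) \log{\left(u + 1 \right)} + 2952 \left(2 u - 1\right) \log{\left(u + 2 \right)} - 99 \left(2 u - 1\right) \log{\left(u^{2} + 1 \right)} + 2286 \left(2 u - 1\right) \operatorname{atan}{\left(u \right)} - 240}{2250 \left(2 u - 1\right)} + C

The denominator factors as \left(u + 1\right) \left(u + 2\right) \left(2 u - 1\right)^{2} \left(u^{2} + 1\right); partial fractions split f into directly integrable pieces: - \frac{11 u - 127}{125 \left(u^{2} + 1\right)} + \frac{496}{1125 \left(2 u - 1\right)} + \frac{16}{75 \left(2 u - 1\right)^{2}} + \frac{164}{125 \left(u + 2\right)} - \frac{13}{9 \left(u + 1\right)}.
Check: d/du[\frac{496 \left(2 u - 1\right) \log{\left(u - \frac{1}{2} \right)} - 3250 \left(2 u - 1\right) \log{\left(u + 1 \right)} + 2952 \left(2 u - 1\right) \log{\left(u + 2 \right)} - 99 \left(2 u - 1\right) \log{\left(u^{2} + 1 \right)} + 2286 \left(2 u - 1\right) \operatorname{atan}{\left(u \right)} - 240}{2250 \left(2 u - 1\right)}] = \frac{16 u^{3} - 8 u^{2} + 2 u}{4 u^{6} + 8 u^{5} + u^{4} + 3 u^{3} - u^{2} - 5 u + 2}, which equals f(u).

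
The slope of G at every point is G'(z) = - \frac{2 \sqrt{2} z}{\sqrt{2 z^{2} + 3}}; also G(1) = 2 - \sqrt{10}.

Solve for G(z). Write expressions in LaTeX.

G(z) = - \sqrt{2} \sqrt{2 z^{2} + 3} + 2

G'(z) matches the chain-rule pattern g'(h)*h' with inner function h(z) = 4 z^{2} + 6; substituting u = h(z) collapses the integral.
A general antiderivative is - \sqrt{4 z^{2} + 6} + C.
The condition gives C = 2 - \sqrt{10} - (- \sqrt{10}) = 2.
So G(z) = - \sqrt{2} \sqrt{2 z^{2} + 3} + 2.
Check: d/dz[- \sqrt{2} \sqrt{2 z^{2} + 3} + 2] = - \frac{2 \sqrt{2} z}{\sqrt{2 z^{2} + 3}} = G'(z).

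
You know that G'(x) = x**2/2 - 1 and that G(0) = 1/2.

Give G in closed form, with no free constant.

Check a candidate G(x) by differentiating: d/dx[G] must match the given G'(x).
A general antiderivative is x**3/6 - x + C.
The condition gives C = 1/2 - (0) = 1/2.
So G(x) = x**3/6 - x + 1/2.
Check: d/dx[x**3/6 - x + 1/2] = x**2/2 - 1 = G'(x).

G(x) = x**3/6 - x + 1/2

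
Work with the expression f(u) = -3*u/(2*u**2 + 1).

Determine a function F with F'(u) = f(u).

The substitution w = 2*u**2 + 1 works: f is exactly (dF/dw)*(dw/du) for that inner function.
Check: d/du[-3*log(2*u**2 + 1)/4] = -3*u/(2*u**2 + 1) = f(u).

An antiderivative is F(u) = -3*log(2*u**2 + 1)/4.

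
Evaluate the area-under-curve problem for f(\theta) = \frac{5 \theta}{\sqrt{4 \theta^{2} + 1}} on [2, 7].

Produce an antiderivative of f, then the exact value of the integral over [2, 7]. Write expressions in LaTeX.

The substitution u = 4 \theta^{2} + 1 works: f is exactly (dF/du)*(du/d\theta) for that inner function.
F(\theta) = \frac{5 \sqrt{4 \theta^{2} + 1}}{4} is an antiderivative of f.
Check: d/d\theta[\frac{5 \sqrt{4 \theta^{2} + 1}}{4}] = \frac{5 \theta}{\sqrt{4 \theta^{2} + 1}} = f(\theta).
F(7) = \frac{5 \sqrt{197}}{4}; F(2) = \frac{5 \sqrt{17}}{4}.
Integral = F(7) - F(2) = - \frac{5 \sqrt{17}}{4} + \frac{5 \sqrt{197}}{4}.

Antiderivative: F(\theta) = \frac{5 \sqrt{4 \theta^{2} + 1}}{4}; value = - \frac{5 \sqrt{17}}{4} + \frac{5 \sqrt{197}}{4}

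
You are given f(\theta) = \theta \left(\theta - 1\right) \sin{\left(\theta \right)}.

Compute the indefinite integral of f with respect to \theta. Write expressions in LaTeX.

For F(\theta) to be correct the identity F'(\theta) - f(\theta) = 0 must hold.
Check: d/d\theta[- \theta^{2} \cos{\left(\theta \right)} + 2 \theta \sin{\left(\theta \right)} + \theta \cos{\left(\theta \right)} - \sin{\left(\theta \right)} + 2 \cos{\left(\theta \right)}] = \theta^{2} \sin{\left(\theta \right)} - \theta \sin{\left(\theta \right)}, which equals f(\theta).

F(\theta) = - \theta^{2} \cos{\left(\theta \right)} + 2 \theta \sin{\left(\theta \right)} + \theta \cos{\left(\theta \right)} - \sin{\left(\theta \right)} + 2 \cos{\left(\theta \right)} + C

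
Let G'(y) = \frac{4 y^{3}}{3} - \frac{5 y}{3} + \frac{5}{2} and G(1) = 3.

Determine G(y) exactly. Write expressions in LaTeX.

G(y) = \frac{y^{4}}{3} - \frac{5 y^{2}}{6} + \frac{5 y}{2} + 1

The integrand splits into summands that can be handled one at a time.
A general antiderivative is \frac{y^{4}}{3} - \frac{5 y^{2}}{6} + \frac{5 y}{2} + C.
The condition gives C = 3 - (2) = 1.
So G(y) = \frac{y^{4}}{3} - \frac{5 y^{2}}{6} + \frac{5 y}{2} + 1.
Check: d/dy[\frac{y^{4}}{3} - \frac{5 y^{2}}{6} + \frac{5 y}{2} + 1] = \frac{4 y^{3}}{3} - \frac{5 y}{3} + \frac{5}{2} = G'(y).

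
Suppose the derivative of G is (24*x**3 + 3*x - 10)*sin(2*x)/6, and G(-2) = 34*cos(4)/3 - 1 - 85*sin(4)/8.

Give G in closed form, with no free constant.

G(x) = -2*x**3*cos(2*x) + 3*x**2*sin(2*x) + 11*x*cos(2*x)/4 - 11*sin(2*x)/8 + 5*cos(2*x)/6 - 1

Whatever form G(x) takes, its d/dx must return the stated G'(x).
A general antiderivative is -2*x**3*cos(2*x) + 3*x**2*sin(2*x) + 11*x*cos(2*x)/4 - 11*sin(2*x)/8 + 5*cos(2*x)/6 + C.
The condition gives C = 34*cos(4)/3 - 1 - 85*sin(4)/8 - (34*cos(4)/3 - 85*sin(4)/8) = -1.
So G(x) = -2*x**3*cos(2*x) + 3*x**2*sin(2*x) + 11*x*cos(2*x)/4 - 11*sin(2*x)/8 + 5*cos(2*x)/6 - 1.
Check: d/dx[-2*x**3*cos(2*x) + 3*x**2*sin(2*x) + 11*x*cos(2*x)/4 - 11*sin(2*x)/8 + 5*cos(2*x)/6 - 1] = 4*x**3*sin(2*x) + x*sin(2*x)/2 - 5*sin(2*x)/3, which equals G'(x).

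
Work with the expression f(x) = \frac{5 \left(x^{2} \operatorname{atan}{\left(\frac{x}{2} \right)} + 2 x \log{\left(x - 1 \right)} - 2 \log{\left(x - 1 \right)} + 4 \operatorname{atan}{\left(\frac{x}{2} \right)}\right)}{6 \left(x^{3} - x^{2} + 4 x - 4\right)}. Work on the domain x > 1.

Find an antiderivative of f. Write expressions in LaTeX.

Recognize the product-rule pattern: f = u'v + uv' with u = \frac{5 \operatorname{atan}{\left(\frac{x}{2} \right)}}{6}, v = \log{\left(x - 1 \right)}, so integration by parts undoes it.
Check: d/dx[\frac{5 \log{\left(x - 1 \right)} \operatorname{atan}{\left(\frac{x}{2} \right)}}{6}] = \frac{5 x^{2} \operatorname{atan}{\left(\frac{x}{2} \right)} + 10 x \log{\left(x - 1 \right)} - 10 \log{\left(x - 1 \right)} + 20 \operatorname{atan}{\left(\frac{x}{2} \right)}}{6 x^{3} - 6 x^{2} + 24 x - 24}, which equals f(x).

An antiderivative is F(x) = \frac{5 \log{\left(x - 1 \right)} \operatorname{atan}{\left(\frac{x}{2} \right)}}{6}.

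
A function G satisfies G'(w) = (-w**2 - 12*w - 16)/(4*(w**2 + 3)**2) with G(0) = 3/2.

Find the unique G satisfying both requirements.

G(w) = -13*w/(24*w**2 + 72) - 19*sqrt(3)*atan(sqrt(3)*w/3)/72 + 1 + 36/(24*w**2 + 72)

For G(w) to be correct, d/dw[G] must agree with the stated G'(w) identically.
A general antiderivative is -(13*w - 36)/(24*w**2 + 72) - 19*sqrt(3)*atan(sqrt(3)*w/3)/72 + C.
The condition gives C = 3/2 - (1/2) = 1.
So G(w) = -13*w/(24*w**2 + 72) - 19*sqrt(3)*atan(sqrt(3)*w/3)/72 + 1 + 36/(24*w**2 + 72).
Check: d/dw[-13*w/(24*w**2 + 72) - 19*sqrt(3)*atan(sqrt(3)*w/3)/72 + 1 + 36/(24*w**2 + 72)] = (-w**2 - 12*w - 16)/(4*w**4 + 24*w**2 + 36), which equals G'(w).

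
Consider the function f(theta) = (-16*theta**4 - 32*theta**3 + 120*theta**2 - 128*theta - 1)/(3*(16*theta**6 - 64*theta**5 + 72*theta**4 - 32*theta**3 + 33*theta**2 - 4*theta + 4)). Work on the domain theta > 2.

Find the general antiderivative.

Check any antiderivative F(theta) by computing F'(theta) and comparing it with f(theta).
Check: d/dtheta[4/(3*(4*theta**2 + 1)) + 2/(3*(2*theta - 4))] = (-16*theta**4 - 32*theta**3 + 120*theta**2 - 128*theta - 1)/(48*theta**6 - 192*theta**5 + 216*theta**4 - 96*theta**3 + 99*theta**2 - 12*theta + 12), which equals f(theta).

F(theta) = 4/(3*(4*theta**2 + 1)) + 2/(3*(2*theta - 4)) + C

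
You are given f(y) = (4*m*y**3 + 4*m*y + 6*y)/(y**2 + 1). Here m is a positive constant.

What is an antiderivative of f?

An antiderivative is F(y) = 2*m*y**2 + 3*log(y**2 + 1).

Recover f(y) by differentiating a candidate F(y); any mismatch rules it out.
Check: d/dy[2*m*y**2 + 3*log(y**2 + 1)] = (4*m*y**3 + 4*m*y + 6*y)/(y**2 + 1) = f(y).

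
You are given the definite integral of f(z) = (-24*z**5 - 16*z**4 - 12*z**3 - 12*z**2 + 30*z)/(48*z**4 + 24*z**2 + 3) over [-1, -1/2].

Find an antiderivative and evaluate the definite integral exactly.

For F(z) to be correct the identity F'(z) - f(z) = 0 must hold.
F(z) = (-3*z**4 - 4*z**3 + 15*z**2)/(12*z**2 + 3) is an antiderivative of f.
Check: d/dz[(-3*z**4 - 4*z**3 + 15*z**2)/(12*z**2 + 3)] = (-24*z**5 - 16*z**4 - 12*z**3 - 12*z**2 + 30*z)/(48*z**4 + 24*z**2 + 3) = f(z).
F(-1/2) = 65/96; F(-1) = 16/15.
Integral = F(-1/2) - F(-1) = -187/480.

Antiderivative: F(z) = (-3*z**4 - 4*z**3 + 15*z**2)/(12*z**2 + 3); value = -187/480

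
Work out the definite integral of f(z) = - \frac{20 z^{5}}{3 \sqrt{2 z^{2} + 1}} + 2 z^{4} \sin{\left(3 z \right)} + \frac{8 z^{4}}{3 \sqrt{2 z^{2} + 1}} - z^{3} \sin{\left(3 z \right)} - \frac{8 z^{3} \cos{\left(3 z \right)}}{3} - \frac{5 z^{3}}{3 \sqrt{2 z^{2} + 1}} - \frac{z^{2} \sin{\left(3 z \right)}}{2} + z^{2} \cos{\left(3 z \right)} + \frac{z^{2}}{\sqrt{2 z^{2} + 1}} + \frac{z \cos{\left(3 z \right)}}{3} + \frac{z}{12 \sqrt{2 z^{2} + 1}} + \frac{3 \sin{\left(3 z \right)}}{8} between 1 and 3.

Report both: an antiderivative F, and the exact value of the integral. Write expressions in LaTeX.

f has the shape u'v + uv' for u = - \frac{\sqrt{2 z^{2} + 1}}{2} - \frac{\cos{\left(3 z \right)}}{2} and v = \frac{4 z^{4}}{3} - \frac{2 z^{3}}{3} - \frac{z^{2}}{3} + \frac{1}{4} — it is the derivative of the product u*v.
F(z) = - \frac{\left(\sqrt{2 z^{2} + 1} + \cos{\left(3 z \right)}\right) \left(16 z^{4} - 8 z^{3} - 4 z^{2} + 3\right)}{24} is an antiderivative of f.
Check: d/dz[- \frac{\left(\sqrt{2 z^{2} + 1} + \cos{\left(3 z \right)}\right) \left(16 z^{4} - 8 z^{3} - 4 z^{2} + 3\right)}{24}] = \frac{- 160 z^{5} + 48 z^{4} \sqrt{2 z^{2} + 1} \sin{\left(3 z \right)} + 64 z^{4} - 24 z^{3} \sqrt{2 z^{2} + 1} \sin{\left(3 z \right)} - 64 z^{3} \sqrt{2 z^{2} + 1} \cos{\left(3 z \right)} - 40 z^{3} - 12 z^{2} \sqrt{2 z^{2} + 1} \sin{\left(3 z \right)} + 24 z^{2} \sqrt{2 z^{2} + 1} \cos{\left(3 z \right)} + 24 z^{2} + 8 z \sqrt{2 z^{2} + 1} \cos{\left(3 z \right)} + 2 z + 9 \sqrt{2 z^{2} + 1} \sin{\left(3 z \right)}}{24 \sqrt{2 z^{2} + 1}}, which equals f(z).
F(3) = - \frac{349 \sqrt{19}}{8} - \frac{349 \cos{\left(9 \right)}}{8}; F(1) = - \frac{7 \sqrt{3}}{24} - \frac{7 \cos{\left(3 \right)}}{24}.
Integral = F(3) - F(1) = - \frac{349 \sqrt{19}}{8} + \frac{7 \cos{\left(3 \right)}}{24} + \frac{7 \sqrt{3}}{24} - \frac{349 \cos{\left(9 \right)}}{8}.

Antiderivative: F(z) = - \frac{\left(\sqrt{2 z^{2} + 1} + \cos{\left(3 z \right)}\right) \left(16 z^{4} - 8 z^{3} - 4 z^{2} + 3\right)}{24}; value = - \frac{349 \sqrt{19}}{8} + \frac{7 \cos{\left(3 \right)}}{24} + \frac{7 \sqrt{3}}{24} - \frac{349 \cos{\left(9 \right)}}{8}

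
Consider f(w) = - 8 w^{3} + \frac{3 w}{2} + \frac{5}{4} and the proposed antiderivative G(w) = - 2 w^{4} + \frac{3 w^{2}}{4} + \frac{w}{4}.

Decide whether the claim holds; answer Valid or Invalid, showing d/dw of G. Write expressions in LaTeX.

d/dw[G] = - 8 w^{3} + \frac{3 w}{2} + \frac{1}{4}
d/dw[G] - f(w) = -1 != 0.

Invalid: d/dw[G] - f = -1, which is not 0.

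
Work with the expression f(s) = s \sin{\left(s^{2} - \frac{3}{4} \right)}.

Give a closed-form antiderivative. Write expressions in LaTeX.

An antiderivative is F(s) = - \frac{\cos{\left(s^{2} - \frac{3}{4} \right)}}{2}.

The substitution u = s^{2} - \frac{3}{4} works: f is exactly (dF/du)*(du/ds) for that inner function.
Check: d/ds[- \frac{\cos{\left(s^{2} - \frac{3}{4} \right)}}{2}] = s \sin{\left(s^{2} - \frac{3}{4} \right)} = f(s).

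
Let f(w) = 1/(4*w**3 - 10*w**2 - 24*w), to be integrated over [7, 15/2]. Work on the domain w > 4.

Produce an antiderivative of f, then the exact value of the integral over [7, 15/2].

Antiderivative: F(w) = -log(w)/24 + log(w - 4)/88 + log(w + 3/2)/33; value = -log(15/2)/24 - log(17/2)/33 - log(3)/88 + log(7/2)/88 + log(9)/33 + log(7)/24

Factor the denominator (2*w*(w - 4)*(2*w + 3)) and decompose: f = 2/(33*(2*w + 3)) + 1/(88*(w - 4)) - 1/(24*w); each piece integrates to a log, atan, or power term.
F(w) = -log(w)/24 + log(w - 4)/88 + log(w + 3/2)/33 is an antiderivative of f.
Check: d/dw[-log(w)/24 + log(w - 4)/88 + log(w + 3/2)/33] = 1/(4*w**3 - 10*w**2 - 24*w) = f(w).
F(15/2) = -log(15/2)/24 + log(7/2)/88 + log(9)/33; F(7) = -log(7)/24 + log(3)/88 + log(17/2)/33.
Integral = F(15/2) - F(7) = -log(15/2)/24 - log(17/2)/33 - log(3)/88 + log(7/2)/88 + log(9)/33 + log(7)/24.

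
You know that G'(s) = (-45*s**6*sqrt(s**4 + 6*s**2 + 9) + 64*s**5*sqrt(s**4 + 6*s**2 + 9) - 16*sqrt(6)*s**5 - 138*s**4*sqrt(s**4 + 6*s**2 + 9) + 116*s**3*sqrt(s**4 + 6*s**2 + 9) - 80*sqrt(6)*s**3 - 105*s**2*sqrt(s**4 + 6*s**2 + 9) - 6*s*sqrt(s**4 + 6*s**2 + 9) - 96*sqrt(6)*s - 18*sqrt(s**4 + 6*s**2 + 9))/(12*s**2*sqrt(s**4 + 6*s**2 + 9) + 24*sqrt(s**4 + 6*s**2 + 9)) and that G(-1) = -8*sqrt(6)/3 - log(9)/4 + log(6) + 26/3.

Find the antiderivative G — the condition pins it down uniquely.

Recover the given G'(s) by differentiating a candidate G(s); any mismatch rules it out.
A general antiderivative is -3*s**5/4 + 4*s**4/3 - 4*s**3/3 - s**2/2 - 3*s/4 - 2*sqrt(2*s**4/3 + 4*s**2 + 6) + log(2*s**2 + 4) - log(3*s**2 + 6)/4 + 5 + C.
The condition gives C = -8*sqrt(6)/3 - log(9)/4 + log(6) + 26/3 - (-8*sqrt(6)/3 - log(9)/4 + log(6) + 26/3) = 0.
So G(s) = -(9*s**5 - 16*s**4 + 16*s**3 + 6*s**2 + 9*s + 8*sqrt(6)*sqrt(s**4 + 6*s**2 + 9) - 12*log(2*s**2 + 4) + 3*log(3*s**2 + 6) - 60)/12.
Check: d/ds[-(9*s**5 - 16*s**4 + 16*s**3 + 6*s**2 + 9*s + 8*sqrt(6)*sqrt(s**4 + 6*s**2 + 9) - 12*log(2*s**2 + 4) + 3*log(3*s**2 + 6) - 60)/12] = (-45*s**6*sqrt(s**4 + 6*s**2 + 9) + 64*s**5*sqrt(s**4 + 6*s**2 + 9) - 16*sqrt(6)*s**5 - 138*s**4*sqrt(s**4 + 6*s**2 + 9) + 116*s**3*sqrt(s**4 + 6*s**2 + 9) - 80*sqrt(6)*s**3 - 105*s**2*sqrt(s**4 + 6*s**2 + 9) - 6*s*sqrt(s**4 + 6*s**2 + 9) - 96*sqrt(6)*s - 18*sqrt(s**4 + 6*s**2 + 9))/(12*s**2*sqrt(s**4 + 6*s**2 + 9) + 24*sqrt(s**4 + 6*s**2 + 9)) = G'(s).

G(s) = -(9*s**5 - 16*s**4 + 16*s**3 + 6*s**2 + 9*s + 8*sqrt(6)*sqrt(s**4 + 6*s**2 + 9) - 12*log(2*s**2 + 4) + 3*log(3*s**2 + 6) - 60)/12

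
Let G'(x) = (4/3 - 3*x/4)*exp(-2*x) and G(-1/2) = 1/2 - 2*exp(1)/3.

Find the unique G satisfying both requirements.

G(x) = 3*x*exp(-2*x)/8 + 1/2 - 23*exp(-2*x)/48

Recognize the product-rule pattern: G'(x) = u'v + uv' with u = 3*x/8 - 23/48, v = exp(-2*x), so integration by parts undoes it.
A general antiderivative is (18*x - 23)*exp(-2*x)/48 + C.
The condition gives C = 1/2 - 2*exp(1)/3 - (-2*exp(1)/3) = 1/2.
So G(x) = 3*x*exp(-2*x)/8 + 1/2 - 23*exp(-2*x)/48.
Check: d/dx[3*x*exp(-2*x)/8 + 1/2 - 23*exp(-2*x)/48] = (16 - 9*x)*exp(-2*x)/12, which equals G'(x).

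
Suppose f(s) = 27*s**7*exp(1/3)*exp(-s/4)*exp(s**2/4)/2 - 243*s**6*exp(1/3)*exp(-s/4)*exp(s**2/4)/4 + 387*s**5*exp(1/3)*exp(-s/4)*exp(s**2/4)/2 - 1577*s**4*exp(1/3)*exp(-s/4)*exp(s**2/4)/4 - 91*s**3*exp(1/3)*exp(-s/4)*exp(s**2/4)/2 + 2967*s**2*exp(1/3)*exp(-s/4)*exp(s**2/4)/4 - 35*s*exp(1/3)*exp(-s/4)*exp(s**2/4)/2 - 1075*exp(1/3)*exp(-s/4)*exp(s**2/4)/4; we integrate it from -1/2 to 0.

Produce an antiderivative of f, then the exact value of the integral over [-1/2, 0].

Antiderivative: F(s) = -(-3*s**2 + 4*s + 5)**3*exp(s**2/4 - s/4 + 1/3); value = -125*exp(1/3) + 729*exp(25/48)/64

Recognize the product-rule pattern: f = u'v + uv' with u = -(-3*s**2 + 4*s + 5)**3, v = exp(s**2/4 - s/4 + 1/3), so integration by parts undoes it.
F(s) = -(-3*s**2 + 4*s + 5)**3*exp(s**2/4 - s/4 + 1/3) is an antiderivative of f.
Check: d/ds[-(-3*s**2 + 4*s + 5)**3*exp(s**2/4 - s/4 + 1/3)] = 27*s**7*exp(1/3)*exp(-s/4)*exp(s**2/4)/2 - 243*s**6*exp(1/3)*exp(-s/4)*exp(s**2/4)/4 + 387*s**5*exp(1/3)*exp(-s/4)*exp(s**2/4)/2 - 1577*s**4*exp(1/3)*exp(-s/4)*exp(s**2/4)/4 - 91*s**3*exp(1/3)*exp(-s/4)*exp(s**2/4)/2 + 2967*s**2*exp(1/3)*exp(-s/4)*exp(s**2/4)/4 - 35*s*exp(1/3)*exp(-s/4)*exp(s**2/4)/2 - 1075*exp(1/3)*exp(-s/4)*exp(s**2/4)/4 = f(s).
F(0) = -125*exp(1/3); F(-1/2) = -729*exp(25/48)/64.
Integral = F(0) - F(-1/2) = -125*exp(1/3) + 729*exp(25/48)/64.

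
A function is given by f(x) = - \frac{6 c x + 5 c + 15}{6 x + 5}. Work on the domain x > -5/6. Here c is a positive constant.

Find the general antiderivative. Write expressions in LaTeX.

F(x) = - c x - \frac{5 \log{\left(3 x + \frac{5}{2} \right)}}{2} + C

Differentiate the proposed F(x) back; it has to land on f(x) exactly.
Check: d/dx[- c x - \frac{5 \log{\left(3 x + \frac{5}{2} \right)}}{2}] = \frac{- 6 c x - 5 c - 15}{6 x + 5}, which equals f(x).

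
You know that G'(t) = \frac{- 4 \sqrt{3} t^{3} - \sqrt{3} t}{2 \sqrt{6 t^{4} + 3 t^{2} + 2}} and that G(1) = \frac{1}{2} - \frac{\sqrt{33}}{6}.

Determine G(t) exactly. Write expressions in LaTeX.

G'(t) matches the chain-rule pattern g'(h)*h' with inner function h(t) = 2 t^{4} + t^{2} + \frac{2}{3}; substituting u = h(t) collapses the integral.
A general antiderivative is - \frac{\sqrt{2 t^{4} + t^{2} + \frac{2}{3}}}{2} + C.
The condition gives C = \frac{1}{2} - \frac{\sqrt{33}}{6} - (- \frac{\sqrt{33}}{6}) = \frac{1}{2}.
So G(t) = \frac{1}{2} - \frac{\sqrt{2 t^{4} + t^{2} + \frac{2}{3}}}{2}.
Check: d/dt[\frac{1}{2} - \frac{\sqrt{2 t^{4} + t^{2} + \frac{2}{3}}}{2}] = \frac{- 4 \sqrt{3} t^{3} - \sqrt{3} t}{2 \sqrt{6 t^{4} + 3 t^{2} + 2}} = G'(t).

G(t) = \frac{1}{2} - \frac{\sqrt{2 t^{4} + t^{2} + \frac{2}{3}}}{2}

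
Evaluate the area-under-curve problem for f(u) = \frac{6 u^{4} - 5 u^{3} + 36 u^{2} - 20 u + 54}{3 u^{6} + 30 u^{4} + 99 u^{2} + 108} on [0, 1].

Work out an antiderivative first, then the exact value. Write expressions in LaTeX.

Differentiate the proposed F(u) back; it has to land on f(u) exactly.
F(u) = \frac{6 u^{2} \operatorname{atan}{\left(\frac{u}{2} \right)} + 18 \operatorname{atan}{\left(\frac{u}{2} \right)} + 5}{6 \left(u^{2} + 3\right)} is an antiderivative of f.
Check: d/du[\frac{6 u^{2} \operatorname{atan}{\left(\frac{u}{2} \right)} + 18 \operatorname{atan}{\left(\frac{u}{2} \right)} + 5}{6 \left(u^{2} + 3\right)}] = \frac{6 u^{4} - 5 u^{3} + 36 u^{2} - 20 u + 54}{3 u^{6} + 30 u^{4} + 99 u^{2} + 108} = f(u).
F(1) = \frac{5}{24} + \operatorname{atan}{\left(\frac{1}{2} \right)}; F(0) = \frac{5}{18}.
Integral = F(1) - F(0) = - \frac{5}{72} + \operatorname{atan}{\left(\frac{1}{2} \right)}.

Antiderivative: F(u) = \frac{6 u^{2} \operatorname{atan}{\left(\frac{u}{2} \right)} + 18 \operatorname{atan}{\left(\frac{u}{2} \right)} + 5}{6 \left(u^{2} + 3\right)}; value = - \frac{5}{72} + \operatorname{atan}{\left(\frac{1}{2} \right)}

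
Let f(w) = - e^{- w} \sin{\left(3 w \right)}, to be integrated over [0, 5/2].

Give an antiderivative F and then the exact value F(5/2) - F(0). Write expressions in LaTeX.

Antiderivative: F(w) = \frac{\left(\sin{\left(3 w \right)} + 3 \cos{\left(3 w \right)}\right) e^{- w}}{10}; value = - \frac{3}{10} + \frac{\sin{\left(\frac{15}{2} \right)}}{10 e^{\frac{5}{2}}} + \frac{3 \cos{\left(\frac{15}{2} \right)}}{10 e^{\frac{5}{2}}}

Recover f(w) by differentiating a candidate F(w); any mismatch rules it out.
F(w) = \frac{\left(\sin{\left(3 w \right)} + 3 \cos{\left(3 w \right)}\right) e^{- w}}{10} is an antiderivative of f.
Check: d/dw[\frac{\left(\sin{\left(3 w \right)} + 3 \cos{\left(3 w \right)}\right) e^{- w}}{10}] = - e^{- w} \sin{\left(3 w \right)} = f(w).
F(5/2) = \frac{\sin{\left(\frac{15}{2} \right)}}{10 e^{\frac{5}{2}}} + \frac{3 \cos{\left(\frac{15}{2} \right)}}{10 e^{\frac{5}{2}}}; F(0) = \frac{3}{10}.
Integral = F(5/2) - F(0) = - \frac{3}{10} + \frac{\sin{\left(\frac{15}{2} \right)}}{10 e^{\frac{5}{2}}} + \frac{3 \cos{\left(\frac{15}{2} \right)}}{10 e^{\frac{5}{2}}}.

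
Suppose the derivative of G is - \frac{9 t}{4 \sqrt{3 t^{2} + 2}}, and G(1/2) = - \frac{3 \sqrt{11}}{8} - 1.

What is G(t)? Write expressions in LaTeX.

G(t) = - \frac{3 \sqrt{3 t^{2} + 2} + 4}{4}

The substitution u = 3 t^{2} + 2 works: G'(t) is exactly (dG/du)*(du/dt) for that inner function.
A general antiderivative is - \frac{3 \sqrt{3 t^{2} + 2}}{4} + C.
The condition gives C = - \frac{3 \sqrt{11}}{8} - 1 - (- \frac{3 \sqrt{11}}{8}) = -1.
So G(t) = - \frac{3 \sqrt{3 t^{2} + 2} + 4}{4}.
Check: d/dt[- \frac{3 \sqrt{3 t^{2} + 2} + 4}{4}] = - \frac{9 t}{4 \sqrt{3 t^{2} + 2}} = G'(t).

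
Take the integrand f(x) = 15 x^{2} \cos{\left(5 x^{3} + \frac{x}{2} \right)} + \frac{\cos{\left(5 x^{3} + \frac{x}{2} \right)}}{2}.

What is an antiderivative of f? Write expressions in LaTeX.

f matches the chain-rule pattern g'(h)*h' with inner function h(x) = 5 x^{3} + \frac{x}{2}; substituting u = h(x) collapses the integral.
Check: d/dx[\sin{\left(5 x^{3} + \frac{x}{2} \right)}] = 15 x^{2} \cos{\left(5 x^{3} + \frac{x}{2} \right)} + \frac{\cos{\left(5 x^{3} + \frac{x}{2} \right)}}{2} = f(x).

An antiderivative is F(x) = \sin{\left(5 x^{3} + \frac{x}{2} \right)}.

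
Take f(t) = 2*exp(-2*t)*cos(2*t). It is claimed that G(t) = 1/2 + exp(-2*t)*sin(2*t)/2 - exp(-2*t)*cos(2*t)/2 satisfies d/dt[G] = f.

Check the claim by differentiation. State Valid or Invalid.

d/dt[G] = 2*exp(-2*t)*cos(2*t)
This equals f(t) exactly, so the claim holds.

Valid - differentiating G returns exactly f.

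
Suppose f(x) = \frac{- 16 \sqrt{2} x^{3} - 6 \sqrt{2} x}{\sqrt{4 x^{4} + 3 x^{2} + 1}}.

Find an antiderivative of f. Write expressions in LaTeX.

The substitution u = 2 x^{4} + \frac{3 x^{2}}{2} + \frac{1}{2} works: f is exactly (dF/du)*(du/dx) for that inner function.
Check: d/dx[- 4 \sqrt{2 x^{4} + \frac{3 x^{2}}{2} + \frac{1}{2}}] = \frac{- 16 \sqrt{2} x^{3} - 6 \sqrt{2} x}{\sqrt{4 x^{4} + 3 x^{2} + 1}} = f(x).

An antiderivative is F(x) = - 4 \sqrt{2 x^{4} + \frac{3 x^{2}}{2} + \frac{1}{2}}.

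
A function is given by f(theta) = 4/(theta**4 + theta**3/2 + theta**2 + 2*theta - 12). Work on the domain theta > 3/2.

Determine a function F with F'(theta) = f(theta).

An antiderivative is F(theta) = 32*log(theta - 3/2)/175 - log(theta + 2)/7 - log(theta**2 + 4)/50 - 7*atan(theta/2)/25.

Factor the denominator ((theta + 2)*(2*theta - 3)*(theta**2 + 4)) and decompose: f = -(theta + 14)/(25*(theta**2 + 4)) + 64/(175*(2*theta - 3)) - 1/(7*(theta + 2)); each piece integrates to a log, atan, or power term.
Check: d/dtheta[32*log(theta - 3/2)/175 - log(theta + 2)/7 - log(theta**2 + 4)/50 - 7*atan(theta/2)/25] = 8/(2*theta**4 + theta**3 + 2*theta**2 + 4*theta - 24), which equals f(theta).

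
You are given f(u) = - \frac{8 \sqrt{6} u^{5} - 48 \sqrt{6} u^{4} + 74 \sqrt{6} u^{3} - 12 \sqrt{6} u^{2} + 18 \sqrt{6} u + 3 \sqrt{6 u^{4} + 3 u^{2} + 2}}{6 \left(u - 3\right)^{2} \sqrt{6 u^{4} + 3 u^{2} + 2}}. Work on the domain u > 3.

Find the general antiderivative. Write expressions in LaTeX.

F(u) = - \frac{2 \sqrt{u^{4} + \frac{u^{2}}{2} + \frac{1}{3}}}{3} + \frac{1}{2 u - 6} + C

Whatever form F(u) takes, F'(u) = f(u) is non-negotiable.
Check: d/du[- \frac{2 \sqrt{u^{4} + \frac{u^{2}}{2} + \frac{1}{3}}}{3} + \frac{1}{2 u - 6}] = \frac{- 8 \sqrt{6} u^{5} + 48 \sqrt{6} u^{4} - 74 \sqrt{6} u^{3} + 12 \sqrt{6} u^{2} - 18 \sqrt{6} u - 3 \sqrt{6 u^{4} + 3 u^{2} + 2}}{6 u^{2} \sqrt{6 u^{4} + 3 u^{2} + 2} - 36 u \sqrt{6 u^{4} + 3 u^{2} + 2} + 54 \sqrt{6 u^{4} + 3 u^{2} + 2}}, which equals f(u).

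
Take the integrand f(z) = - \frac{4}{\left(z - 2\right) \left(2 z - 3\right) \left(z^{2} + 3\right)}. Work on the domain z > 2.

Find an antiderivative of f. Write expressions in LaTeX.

Factor the denominator (\left(z - 2\right) \left(2 z - 3\right) \left(z^{2} + 3\right)) and decompose: f = - \frac{4 z}{21 \left(z^{2} + 3\right)} + \frac{32}{21 \left(2 z - 3\right)} - \frac{4}{7 \left(z - 2\right)}; each piece integrates to a log, atan, or power term.
Check: d/dz[- \frac{4 \log{\left(z - 2 \right)}}{7} + \frac{16 \log{\left(z - \frac{3}{2} \right)}}{21} - \frac{2 \log{\left(z^{2} + 3 \right)}}{21}] = - \frac{4}{2 z^{4} - 7 z^{3} + 12 z^{2} - 21 z + 18}, which equals f(z).

An antiderivative is F(z) = - \frac{4 \log{\left(z - 2 \right)}}{7} + \frac{16 \log{\left(z - \frac{3}{2} \right)}}{21} - \frac{2 \log{\left(z^{2} + 3 \right)}}{21}.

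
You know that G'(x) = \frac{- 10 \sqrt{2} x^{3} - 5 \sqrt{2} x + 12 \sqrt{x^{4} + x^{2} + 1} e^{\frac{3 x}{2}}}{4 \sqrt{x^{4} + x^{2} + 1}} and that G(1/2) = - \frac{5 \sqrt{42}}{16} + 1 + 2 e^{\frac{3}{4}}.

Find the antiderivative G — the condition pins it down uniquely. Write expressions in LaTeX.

G(x) = - \frac{5 \sqrt{2} \sqrt{x^{4} + x^{2} + 1}}{4} + 2 e^{\frac{3 x}{2}} + 1

Since d/dx undoes antidifferentiation here, G(x) must give back the stated G'(x).
A general antiderivative is - \frac{5 \sqrt{2 x^{4} + 2 x^{2} + 2}}{4} + 2 e^{\frac{3 x}{2}} + C.
The condition gives C = - \frac{5 \sqrt{42}}{16} + 1 + 2 e^{\frac{3}{4}} - (- \frac{5 \sqrt{42}}{16} + 2 e^{\frac{3}{4}}) = 1.
So G(x) = - \frac{5 \sqrt{2} \sqrt{x^{4} + x^{2} + 1}}{4} + 2 e^{\frac{3 x}{2}} + 1.
Check: d/dx[- \frac{5 \sqrt{2} \sqrt{x^{4} + x^{2} + 1}}{4} + 2 e^{\frac{3 x}{2}} + 1] = \frac{- 10 \sqrt{2} x^{3} - 5 \sqrt{2} x + 12 \sqrt{x^{4} + x^{2} + 1} e^{\frac{3 x}{2}}}{4 \sqrt{x^{4} + x^{2} + 1}} = G'(x).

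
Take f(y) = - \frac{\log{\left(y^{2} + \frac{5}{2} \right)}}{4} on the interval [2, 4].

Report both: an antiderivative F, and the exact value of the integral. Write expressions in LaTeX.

Antiderivative: F(y) = - \frac{y \log{\left(y^{2} + \frac{5}{2} \right)}}{4} + \frac{y}{2} - \frac{\sqrt{10} \operatorname{atan}{\left(\frac{\sqrt{10} y}{5} \right)}}{4}; value = - \log{\left(\frac{37}{2} \right)} - \frac{\sqrt{10} \operatorname{atan}{\left(\frac{4 \sqrt{10}}{5} \right)}}{4} + \frac{\sqrt{10} \operatorname{atan}{\left(\frac{2 \sqrt{10}}{5} \right)}}{4} + \frac{\log{\left(\frac{13}{2} \right)}}{2} + 1

Differentiate the proposed F(y) back; it has to land on f(y) exactly.
F(y) = - \frac{y \log{\left(y^{2} + \frac{5}{2} \right)}}{4} + \frac{y}{2} - \frac{\sqrt{10} \operatorname{atan}{\left(\frac{\sqrt{10} y}{5} \right)}}{4} is an antiderivative of f.
Check: d/dy[- \frac{y \log{\left(y^{2} + \frac{5}{2} \right)}}{4} + \frac{y}{2} - \frac{\sqrt{10} \operatorname{atan}{\left(\frac{\sqrt{10} y}{5} \right)}}{4}] = - \frac{\log{\left(y^{2} + \frac{5}{2} \right)}}{4} = f(y).
F(4) = - \log{\left(\frac{37}{2} \right)} - \frac{\sqrt{10} \operatorname{atan}{\left(\frac{4 \sqrt{10}}{5} \right)}}{4} + 2; F(2) = - \frac{\log{\left(\frac{13}{2} \right)}}{2} - \frac{\sqrt{10} \operatorname{atan}{\left(\frac{2 \sqrt{10}}{5} \right)}}{4} + 1.
Integral = F(4) - F(2) = - \log{\left(\frac{37}{2} \right)} - \frac{\sqrt{10} \operatorname{atan}{\left(\frac{4 \sqrt{10}}{5} \right)}}{4} + \frac{\sqrt{10} \operatorname{atan}{\left(\frac{2 \sqrt{10}}{5} \right)}}{4} + \frac{\log{\left(\frac{13}{2} \right)}}{2} + 1.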